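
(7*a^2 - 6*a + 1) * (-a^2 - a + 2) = -7*a^4 - a^3 + 19*a^2 - 13*a + 2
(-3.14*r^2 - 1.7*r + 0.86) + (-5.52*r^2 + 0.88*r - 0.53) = -8.66*r^2 - 0.82*r + 0.33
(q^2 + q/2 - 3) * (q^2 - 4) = q^4 + q^3/2 - 7*q^2 - 2*q + 12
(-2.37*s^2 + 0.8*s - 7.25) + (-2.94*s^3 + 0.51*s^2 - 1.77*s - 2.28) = -2.94*s^3 - 1.86*s^2 - 0.97*s - 9.53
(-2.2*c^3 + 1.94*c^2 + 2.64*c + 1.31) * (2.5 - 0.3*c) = 0.66*c^4 - 6.082*c^3 + 4.058*c^2 + 6.207*c + 3.275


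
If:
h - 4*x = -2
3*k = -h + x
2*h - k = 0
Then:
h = 2/27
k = 4/27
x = 14/27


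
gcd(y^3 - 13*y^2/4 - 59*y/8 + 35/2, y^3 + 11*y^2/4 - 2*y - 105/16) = y + 5/2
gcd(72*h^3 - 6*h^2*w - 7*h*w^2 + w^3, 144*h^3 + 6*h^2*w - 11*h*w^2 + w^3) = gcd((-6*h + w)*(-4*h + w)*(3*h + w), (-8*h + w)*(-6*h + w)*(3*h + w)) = -18*h^2 - 3*h*w + w^2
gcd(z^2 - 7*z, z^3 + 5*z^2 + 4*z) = z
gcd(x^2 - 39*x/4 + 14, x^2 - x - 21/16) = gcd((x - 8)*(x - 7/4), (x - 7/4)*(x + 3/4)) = x - 7/4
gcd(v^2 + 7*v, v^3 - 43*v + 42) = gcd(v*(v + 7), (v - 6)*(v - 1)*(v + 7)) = v + 7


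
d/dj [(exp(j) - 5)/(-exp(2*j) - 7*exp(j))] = (exp(2*j) - 10*exp(j) - 35)*exp(-j)/(exp(2*j) + 14*exp(j) + 49)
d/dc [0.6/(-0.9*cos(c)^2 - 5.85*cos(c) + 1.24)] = -(1.08*cos(c) + 3.51)*sin(c)/(0.9*cos(c)^2 + 5.85*cos(c) - 1.24)^2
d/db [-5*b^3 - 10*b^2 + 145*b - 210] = -15*b^2 - 20*b + 145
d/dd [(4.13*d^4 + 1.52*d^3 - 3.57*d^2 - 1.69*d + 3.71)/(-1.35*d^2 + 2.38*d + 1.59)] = (-11.151*d^5 + 27.4362*d^4 + 33.502*d^3 - 3.5277*d^2 - 1.3356*d - 11.5169)/(1.8225*d^4 - 6.426*d^3 + 1.3714*d^2 + 7.5684*d + 2.5281)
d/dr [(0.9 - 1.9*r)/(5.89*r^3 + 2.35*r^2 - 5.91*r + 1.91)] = (22.382*r^3 - 11.438*r^2 - 4.23*r + 1.69)/(34.6921*r^6 + 27.683*r^5 - 64.0973*r^4 - 5.2772*r^3 + 43.9051*r^2 - 22.5762*r + 3.6481)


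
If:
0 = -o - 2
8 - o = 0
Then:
No Solution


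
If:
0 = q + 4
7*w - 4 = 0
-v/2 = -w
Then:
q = -4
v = 8/7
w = 4/7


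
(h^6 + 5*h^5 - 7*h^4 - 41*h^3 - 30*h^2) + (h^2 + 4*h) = h^6 + 5*h^5 - 7*h^4 - 41*h^3 - 29*h^2 + 4*h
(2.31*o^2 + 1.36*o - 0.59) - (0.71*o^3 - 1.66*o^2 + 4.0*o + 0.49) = -0.71*o^3 + 3.97*o^2 - 2.64*o - 1.08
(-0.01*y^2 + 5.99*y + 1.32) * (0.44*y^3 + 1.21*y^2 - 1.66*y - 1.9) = -0.0044*y^5 + 2.6235*y^4 + 7.8453*y^3 - 8.3272*y^2 - 13.5722*y - 2.508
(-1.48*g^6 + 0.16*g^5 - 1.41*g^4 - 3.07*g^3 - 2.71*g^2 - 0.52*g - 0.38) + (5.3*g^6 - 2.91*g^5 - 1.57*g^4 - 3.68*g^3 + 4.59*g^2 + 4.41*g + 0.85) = 3.82*g^6 - 2.75*g^5 - 2.98*g^4 - 6.75*g^3 + 1.88*g^2 + 3.89*g + 0.47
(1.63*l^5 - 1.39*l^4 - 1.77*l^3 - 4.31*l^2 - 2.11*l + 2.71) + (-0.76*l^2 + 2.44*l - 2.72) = 1.63*l^5 - 1.39*l^4 - 1.77*l^3 - 5.07*l^2 + 0.33*l - 0.0100000000000002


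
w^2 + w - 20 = (w - 4)*(w + 5)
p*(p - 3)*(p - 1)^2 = p^4 - 5*p^3 + 7*p^2 - 3*p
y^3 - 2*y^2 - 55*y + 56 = (y - 8)*(y - 1)*(y + 7)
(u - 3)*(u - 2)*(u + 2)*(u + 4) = u^4 + u^3 - 16*u^2 - 4*u + 48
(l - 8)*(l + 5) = l^2 - 3*l - 40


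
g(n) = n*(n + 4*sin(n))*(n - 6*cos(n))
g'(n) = n*(n + 4*sin(n))*(6*sin(n) + 1) + n*(n - 6*cos(n))*(4*cos(n) + 1) + (n + 4*sin(n))*(n - 6*cos(n))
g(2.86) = 97.95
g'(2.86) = -5.56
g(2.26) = 73.42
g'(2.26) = 79.33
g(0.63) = -7.94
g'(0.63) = -15.31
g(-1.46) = -16.85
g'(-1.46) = -23.37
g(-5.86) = -280.02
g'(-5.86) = 441.95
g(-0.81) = -14.85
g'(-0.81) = 23.35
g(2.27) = 74.21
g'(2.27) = 78.45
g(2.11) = 60.70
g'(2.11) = 89.13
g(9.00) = 1386.44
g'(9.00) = 142.54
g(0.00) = 0.00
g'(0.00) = 0.00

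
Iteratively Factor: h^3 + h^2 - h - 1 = (h + 1)*(h^2 - 1) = (h - 1)*(h + 1)*(h + 1)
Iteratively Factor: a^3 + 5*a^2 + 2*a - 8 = (a - 1)*(a^2 + 6*a + 8) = (a - 1)*(a + 2)*(a + 4)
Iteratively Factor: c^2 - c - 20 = (c + 4)*(c - 5)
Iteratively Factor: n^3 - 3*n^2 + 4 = (n - 2)*(n^2 - n - 2) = (n - 2)^2*(n + 1)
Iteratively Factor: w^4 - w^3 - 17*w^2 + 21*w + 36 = (w - 3)*(w^3 + 2*w^2 - 11*w - 12) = (w - 3)*(w + 1)*(w^2 + w - 12) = (w - 3)*(w + 1)*(w + 4)*(w - 3)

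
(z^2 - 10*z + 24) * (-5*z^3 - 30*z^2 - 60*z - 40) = -5*z^5 + 20*z^4 + 120*z^3 - 160*z^2 - 1040*z - 960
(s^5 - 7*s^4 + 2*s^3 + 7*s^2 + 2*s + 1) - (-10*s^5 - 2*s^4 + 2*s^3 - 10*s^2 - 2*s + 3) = 11*s^5 - 5*s^4 + 17*s^2 + 4*s - 2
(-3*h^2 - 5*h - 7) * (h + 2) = -3*h^3 - 11*h^2 - 17*h - 14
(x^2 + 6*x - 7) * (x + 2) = x^3 + 8*x^2 + 5*x - 14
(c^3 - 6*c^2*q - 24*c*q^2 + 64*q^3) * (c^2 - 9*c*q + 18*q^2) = c^5 - 15*c^4*q + 48*c^3*q^2 + 172*c^2*q^3 - 1008*c*q^4 + 1152*q^5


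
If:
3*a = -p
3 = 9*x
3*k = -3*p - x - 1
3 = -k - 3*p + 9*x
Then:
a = -2/27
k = -2/3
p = 2/9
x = 1/3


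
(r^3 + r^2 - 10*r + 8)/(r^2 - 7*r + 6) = (r^2 + 2*r - 8)/(r - 6)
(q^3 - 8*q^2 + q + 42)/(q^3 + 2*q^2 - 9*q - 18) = (q - 7)/(q + 3)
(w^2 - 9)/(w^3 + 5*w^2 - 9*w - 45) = 1/(w + 5)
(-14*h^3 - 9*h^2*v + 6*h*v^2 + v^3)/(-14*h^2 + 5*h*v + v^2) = h + v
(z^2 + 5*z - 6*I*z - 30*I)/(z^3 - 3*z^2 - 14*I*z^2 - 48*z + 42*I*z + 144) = (z + 5)/(z^2 - z*(3 + 8*I) + 24*I)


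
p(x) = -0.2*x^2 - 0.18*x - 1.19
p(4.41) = -5.87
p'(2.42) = -1.15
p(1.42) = -1.85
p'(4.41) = -1.94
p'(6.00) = -2.58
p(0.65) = -1.39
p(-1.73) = -1.48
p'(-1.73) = 0.51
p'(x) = -0.4*x - 0.18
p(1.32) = -1.78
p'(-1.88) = 0.57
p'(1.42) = -0.75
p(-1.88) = -1.56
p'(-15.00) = 5.82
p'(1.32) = -0.71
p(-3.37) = -2.85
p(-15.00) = -43.49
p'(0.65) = -0.44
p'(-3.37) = 1.17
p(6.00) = -9.47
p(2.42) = -2.80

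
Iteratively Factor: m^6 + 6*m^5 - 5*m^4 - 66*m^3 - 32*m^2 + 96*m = (m + 4)*(m^5 + 2*m^4 - 13*m^3 - 14*m^2 + 24*m) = (m + 4)^2*(m^4 - 2*m^3 - 5*m^2 + 6*m) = m*(m + 4)^2*(m^3 - 2*m^2 - 5*m + 6) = m*(m + 2)*(m + 4)^2*(m^2 - 4*m + 3) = m*(m - 1)*(m + 2)*(m + 4)^2*(m - 3)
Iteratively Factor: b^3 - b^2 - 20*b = (b + 4)*(b^2 - 5*b) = b*(b + 4)*(b - 5)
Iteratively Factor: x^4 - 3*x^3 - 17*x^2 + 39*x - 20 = (x - 5)*(x^3 + 2*x^2 - 7*x + 4) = (x - 5)*(x - 1)*(x^2 + 3*x - 4) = (x - 5)*(x - 1)^2*(x + 4)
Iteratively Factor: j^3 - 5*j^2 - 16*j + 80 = (j - 4)*(j^2 - j - 20) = (j - 4)*(j + 4)*(j - 5)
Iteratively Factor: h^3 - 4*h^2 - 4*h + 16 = (h + 2)*(h^2 - 6*h + 8) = (h - 2)*(h + 2)*(h - 4)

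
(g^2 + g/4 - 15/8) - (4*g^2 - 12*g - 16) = -3*g^2 + 49*g/4 + 113/8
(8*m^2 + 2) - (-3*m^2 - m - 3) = 11*m^2 + m + 5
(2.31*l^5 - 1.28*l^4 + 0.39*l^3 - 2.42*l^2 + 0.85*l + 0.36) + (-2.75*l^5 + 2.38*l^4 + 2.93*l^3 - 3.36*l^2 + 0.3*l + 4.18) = -0.44*l^5 + 1.1*l^4 + 3.32*l^3 - 5.78*l^2 + 1.15*l + 4.54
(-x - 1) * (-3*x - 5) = 3*x^2 + 8*x + 5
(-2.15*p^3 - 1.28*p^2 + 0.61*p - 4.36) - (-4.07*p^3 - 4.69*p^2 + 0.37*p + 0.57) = 1.92*p^3 + 3.41*p^2 + 0.24*p - 4.93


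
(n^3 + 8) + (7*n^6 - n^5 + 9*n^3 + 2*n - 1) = 7*n^6 - n^5 + 10*n^3 + 2*n + 7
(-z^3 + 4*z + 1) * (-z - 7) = z^4 + 7*z^3 - 4*z^2 - 29*z - 7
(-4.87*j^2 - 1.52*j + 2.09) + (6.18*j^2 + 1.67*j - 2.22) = 1.31*j^2 + 0.15*j - 0.13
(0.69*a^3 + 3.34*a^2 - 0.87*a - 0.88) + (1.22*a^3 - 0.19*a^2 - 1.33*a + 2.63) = 1.91*a^3 + 3.15*a^2 - 2.2*a + 1.75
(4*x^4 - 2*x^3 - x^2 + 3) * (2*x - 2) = 8*x^5 - 12*x^4 + 2*x^3 + 2*x^2 + 6*x - 6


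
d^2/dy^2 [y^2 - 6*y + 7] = 2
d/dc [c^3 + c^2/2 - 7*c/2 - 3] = 3*c^2 + c - 7/2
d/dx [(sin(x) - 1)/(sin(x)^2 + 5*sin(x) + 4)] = (2*sin(x) + cos(x)^2 + 8)*cos(x)/(sin(x)^2 + 5*sin(x) + 4)^2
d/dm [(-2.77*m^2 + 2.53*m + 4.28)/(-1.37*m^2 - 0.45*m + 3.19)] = (4.7126*m^2 - 5.9454*m + 9.9967)/(1.8769*m^4 + 1.233*m^3 - 8.5381*m^2 - 2.871*m + 10.1761)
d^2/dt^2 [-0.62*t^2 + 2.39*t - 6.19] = -1.24000000000000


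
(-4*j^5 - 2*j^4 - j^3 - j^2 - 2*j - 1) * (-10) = 40*j^5 + 20*j^4 + 10*j^3 + 10*j^2 + 20*j + 10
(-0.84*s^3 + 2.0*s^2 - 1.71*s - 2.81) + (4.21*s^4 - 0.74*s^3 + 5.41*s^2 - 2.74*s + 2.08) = 4.21*s^4 - 1.58*s^3 + 7.41*s^2 - 4.45*s - 0.73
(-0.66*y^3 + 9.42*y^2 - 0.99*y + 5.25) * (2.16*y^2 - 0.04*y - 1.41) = -1.4256*y^5 + 20.3736*y^4 - 1.5846*y^3 - 1.9026*y^2 + 1.1859*y - 7.4025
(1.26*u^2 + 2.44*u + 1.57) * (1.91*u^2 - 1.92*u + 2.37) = 2.4066*u^4 + 2.2412*u^3 + 1.3001*u^2 + 2.7684*u + 3.7209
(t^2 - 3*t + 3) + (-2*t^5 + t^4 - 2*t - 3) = -2*t^5 + t^4 + t^2 - 5*t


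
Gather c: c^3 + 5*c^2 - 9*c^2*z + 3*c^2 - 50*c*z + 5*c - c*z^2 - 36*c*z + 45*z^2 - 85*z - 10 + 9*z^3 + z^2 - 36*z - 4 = c^3 + c^2*(8 - 9*z) + c*(-z^2 - 86*z + 5) + 9*z^3 + 46*z^2 - 121*z - 14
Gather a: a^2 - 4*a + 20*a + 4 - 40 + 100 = a^2 + 16*a + 64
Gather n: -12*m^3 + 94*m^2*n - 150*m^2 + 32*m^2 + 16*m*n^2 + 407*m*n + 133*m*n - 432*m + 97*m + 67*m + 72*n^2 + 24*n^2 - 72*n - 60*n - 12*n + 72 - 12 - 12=-12*m^3 - 118*m^2 - 268*m + n^2*(16*m + 96) + n*(94*m^2 + 540*m - 144) + 48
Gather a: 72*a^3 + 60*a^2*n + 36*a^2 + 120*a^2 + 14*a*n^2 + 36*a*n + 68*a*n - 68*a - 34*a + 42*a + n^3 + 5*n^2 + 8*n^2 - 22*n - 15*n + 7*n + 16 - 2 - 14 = 72*a^3 + a^2*(60*n + 156) + a*(14*n^2 + 104*n - 60) + n^3 + 13*n^2 - 30*n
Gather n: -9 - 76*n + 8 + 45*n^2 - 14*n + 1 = 45*n^2 - 90*n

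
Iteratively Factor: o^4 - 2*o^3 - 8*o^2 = (o)*(o^3 - 2*o^2 - 8*o) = o^2*(o^2 - 2*o - 8) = o^2*(o + 2)*(o - 4)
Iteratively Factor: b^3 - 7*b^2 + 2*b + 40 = (b + 2)*(b^2 - 9*b + 20) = (b - 4)*(b + 2)*(b - 5)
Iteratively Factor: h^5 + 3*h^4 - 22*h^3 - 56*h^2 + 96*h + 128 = (h + 4)*(h^4 - h^3 - 18*h^2 + 16*h + 32) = (h - 2)*(h + 4)*(h^3 + h^2 - 16*h - 16) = (h - 2)*(h + 1)*(h + 4)*(h^2 - 16) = (h - 4)*(h - 2)*(h + 1)*(h + 4)*(h + 4)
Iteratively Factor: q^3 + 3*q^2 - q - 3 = (q + 3)*(q^2 - 1) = (q + 1)*(q + 3)*(q - 1)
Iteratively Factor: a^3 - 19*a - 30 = (a + 3)*(a^2 - 3*a - 10) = (a - 5)*(a + 3)*(a + 2)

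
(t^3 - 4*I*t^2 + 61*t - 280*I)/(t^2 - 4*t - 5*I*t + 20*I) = (t^2 + I*t + 56)/(t - 4)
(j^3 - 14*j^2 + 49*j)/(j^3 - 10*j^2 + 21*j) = (j - 7)/(j - 3)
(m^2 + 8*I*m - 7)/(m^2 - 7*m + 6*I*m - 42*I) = (m^2 + 8*I*m - 7)/(m^2 + m*(-7 + 6*I) - 42*I)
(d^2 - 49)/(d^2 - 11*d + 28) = (d + 7)/(d - 4)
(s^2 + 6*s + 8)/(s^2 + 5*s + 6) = (s + 4)/(s + 3)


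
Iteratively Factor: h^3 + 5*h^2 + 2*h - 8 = (h + 2)*(h^2 + 3*h - 4) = (h - 1)*(h + 2)*(h + 4)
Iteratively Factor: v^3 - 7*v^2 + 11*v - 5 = (v - 5)*(v^2 - 2*v + 1) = (v - 5)*(v - 1)*(v - 1)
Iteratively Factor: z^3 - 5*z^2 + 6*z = (z - 2)*(z^2 - 3*z) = (z - 3)*(z - 2)*(z)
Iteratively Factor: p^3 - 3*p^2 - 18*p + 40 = (p - 2)*(p^2 - p - 20) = (p - 5)*(p - 2)*(p + 4)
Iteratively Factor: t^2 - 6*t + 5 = (t - 5)*(t - 1)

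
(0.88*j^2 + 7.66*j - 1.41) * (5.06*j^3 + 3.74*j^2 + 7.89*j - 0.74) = 4.4528*j^5 + 42.0508*j^4 + 28.457*j^3 + 54.5128*j^2 - 16.7933*j + 1.0434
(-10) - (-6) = -4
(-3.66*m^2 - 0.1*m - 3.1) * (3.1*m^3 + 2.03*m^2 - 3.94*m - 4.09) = -11.346*m^5 - 7.7398*m^4 + 4.6074*m^3 + 9.0704*m^2 + 12.623*m + 12.679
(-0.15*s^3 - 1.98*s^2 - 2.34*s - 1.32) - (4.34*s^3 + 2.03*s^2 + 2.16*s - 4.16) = -4.49*s^3 - 4.01*s^2 - 4.5*s + 2.84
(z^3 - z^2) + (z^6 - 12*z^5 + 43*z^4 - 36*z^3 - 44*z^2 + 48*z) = z^6 - 12*z^5 + 43*z^4 - 35*z^3 - 45*z^2 + 48*z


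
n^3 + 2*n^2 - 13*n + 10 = (n - 2)*(n - 1)*(n + 5)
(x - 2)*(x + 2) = x^2 - 4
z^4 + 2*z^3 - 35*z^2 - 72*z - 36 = (z - 6)*(z + 1)^2*(z + 6)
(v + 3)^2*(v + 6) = v^3 + 12*v^2 + 45*v + 54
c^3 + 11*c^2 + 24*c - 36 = (c - 1)*(c + 6)^2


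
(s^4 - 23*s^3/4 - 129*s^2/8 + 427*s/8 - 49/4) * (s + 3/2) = s^5 - 17*s^4/4 - 99*s^3/4 + 467*s^2/16 + 1085*s/16 - 147/8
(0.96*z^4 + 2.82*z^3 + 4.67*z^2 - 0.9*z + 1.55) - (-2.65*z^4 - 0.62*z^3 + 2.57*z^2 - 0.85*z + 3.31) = 3.61*z^4 + 3.44*z^3 + 2.1*z^2 - 0.05*z - 1.76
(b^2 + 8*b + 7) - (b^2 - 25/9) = 8*b + 88/9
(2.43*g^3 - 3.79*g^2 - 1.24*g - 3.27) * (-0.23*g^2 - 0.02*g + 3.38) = -0.5589*g^5 + 0.8231*g^4 + 8.5744*g^3 - 12.0333*g^2 - 4.1258*g - 11.0526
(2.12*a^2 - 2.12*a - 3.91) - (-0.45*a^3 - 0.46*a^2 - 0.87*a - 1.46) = 0.45*a^3 + 2.58*a^2 - 1.25*a - 2.45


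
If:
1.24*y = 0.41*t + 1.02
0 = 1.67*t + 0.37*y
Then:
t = -0.17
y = 0.77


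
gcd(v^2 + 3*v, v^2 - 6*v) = v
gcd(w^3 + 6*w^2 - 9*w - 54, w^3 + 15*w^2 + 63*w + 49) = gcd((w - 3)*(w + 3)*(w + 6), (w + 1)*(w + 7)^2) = 1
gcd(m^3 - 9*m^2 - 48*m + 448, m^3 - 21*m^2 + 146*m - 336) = m - 8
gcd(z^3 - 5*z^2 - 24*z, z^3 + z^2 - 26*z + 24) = 1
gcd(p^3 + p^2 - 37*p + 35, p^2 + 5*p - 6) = p - 1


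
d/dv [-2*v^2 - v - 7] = -4*v - 1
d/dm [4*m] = 4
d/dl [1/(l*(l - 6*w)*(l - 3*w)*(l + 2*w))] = (-4*l^3 + 21*l^2*w - 36*w^3)/(l^2*(l^6 - 14*l^5*w + 49*l^4*w^2 + 72*l^3*w^3 - 504*l^2*w^4 + 1296*w^6))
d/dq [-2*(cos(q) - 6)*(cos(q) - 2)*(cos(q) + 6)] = 2*(3*cos(q)^2 - 4*cos(q) - 36)*sin(q)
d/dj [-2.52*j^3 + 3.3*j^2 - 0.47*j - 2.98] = -7.56*j^2 + 6.6*j - 0.47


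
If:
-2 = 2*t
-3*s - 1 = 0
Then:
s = -1/3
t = -1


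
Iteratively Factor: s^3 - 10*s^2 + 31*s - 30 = (s - 3)*(s^2 - 7*s + 10) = (s - 5)*(s - 3)*(s - 2)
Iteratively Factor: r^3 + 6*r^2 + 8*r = (r + 2)*(r^2 + 4*r) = (r + 2)*(r + 4)*(r)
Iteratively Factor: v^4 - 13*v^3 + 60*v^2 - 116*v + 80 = (v - 2)*(v^3 - 11*v^2 + 38*v - 40) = (v - 5)*(v - 2)*(v^2 - 6*v + 8) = (v - 5)*(v - 2)^2*(v - 4)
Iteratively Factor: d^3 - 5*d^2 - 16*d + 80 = (d - 4)*(d^2 - d - 20) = (d - 4)*(d + 4)*(d - 5)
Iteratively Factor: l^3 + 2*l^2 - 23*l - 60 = (l - 5)*(l^2 + 7*l + 12) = (l - 5)*(l + 4)*(l + 3)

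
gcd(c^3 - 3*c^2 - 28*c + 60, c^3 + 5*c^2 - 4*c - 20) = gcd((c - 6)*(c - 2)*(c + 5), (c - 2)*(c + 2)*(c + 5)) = c^2 + 3*c - 10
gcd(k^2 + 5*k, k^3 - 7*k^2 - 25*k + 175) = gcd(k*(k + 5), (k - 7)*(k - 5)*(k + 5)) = k + 5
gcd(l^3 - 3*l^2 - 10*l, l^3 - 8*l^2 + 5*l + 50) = l^2 - 3*l - 10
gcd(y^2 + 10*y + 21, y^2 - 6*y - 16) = 1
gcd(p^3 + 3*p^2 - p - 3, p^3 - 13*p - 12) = p^2 + 4*p + 3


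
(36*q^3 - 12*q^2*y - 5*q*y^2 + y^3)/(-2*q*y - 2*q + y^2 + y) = (-18*q^2 - 3*q*y + y^2)/(y + 1)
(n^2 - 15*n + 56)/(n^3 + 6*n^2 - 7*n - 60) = (n^2 - 15*n + 56)/(n^3 + 6*n^2 - 7*n - 60)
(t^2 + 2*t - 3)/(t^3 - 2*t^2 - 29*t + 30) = (t + 3)/(t^2 - t - 30)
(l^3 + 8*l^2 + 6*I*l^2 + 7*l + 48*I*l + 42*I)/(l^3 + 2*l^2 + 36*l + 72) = (l^2 + 8*l + 7)/(l^2 + l*(2 - 6*I) - 12*I)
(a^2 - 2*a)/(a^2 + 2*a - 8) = a/(a + 4)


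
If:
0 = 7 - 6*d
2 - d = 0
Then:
No Solution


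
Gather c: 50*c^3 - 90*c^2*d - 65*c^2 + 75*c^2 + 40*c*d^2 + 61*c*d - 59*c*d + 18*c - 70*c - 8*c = 50*c^3 + c^2*(10 - 90*d) + c*(40*d^2 + 2*d - 60)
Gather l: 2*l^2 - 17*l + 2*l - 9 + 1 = 2*l^2 - 15*l - 8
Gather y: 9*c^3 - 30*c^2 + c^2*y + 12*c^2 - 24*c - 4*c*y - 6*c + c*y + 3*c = 9*c^3 - 18*c^2 - 27*c + y*(c^2 - 3*c)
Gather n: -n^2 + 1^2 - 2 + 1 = -n^2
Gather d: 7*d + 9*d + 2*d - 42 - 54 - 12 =18*d - 108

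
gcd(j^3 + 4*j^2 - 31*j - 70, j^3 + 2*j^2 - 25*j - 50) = j^2 - 3*j - 10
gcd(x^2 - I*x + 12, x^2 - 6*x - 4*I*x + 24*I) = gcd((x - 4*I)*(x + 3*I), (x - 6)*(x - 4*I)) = x - 4*I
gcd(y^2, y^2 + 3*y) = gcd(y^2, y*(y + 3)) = y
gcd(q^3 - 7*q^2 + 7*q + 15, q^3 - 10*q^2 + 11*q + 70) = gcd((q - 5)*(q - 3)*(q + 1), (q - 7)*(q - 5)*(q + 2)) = q - 5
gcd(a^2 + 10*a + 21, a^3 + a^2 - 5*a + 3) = a + 3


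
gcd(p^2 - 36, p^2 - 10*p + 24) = p - 6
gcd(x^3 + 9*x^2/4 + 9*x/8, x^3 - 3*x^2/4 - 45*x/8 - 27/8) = x^2 + 9*x/4 + 9/8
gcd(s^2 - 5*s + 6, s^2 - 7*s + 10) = s - 2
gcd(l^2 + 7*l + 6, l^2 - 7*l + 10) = 1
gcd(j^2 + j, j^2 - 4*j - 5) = j + 1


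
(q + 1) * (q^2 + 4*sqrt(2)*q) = q^3 + q^2 + 4*sqrt(2)*q^2 + 4*sqrt(2)*q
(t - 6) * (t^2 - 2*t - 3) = t^3 - 8*t^2 + 9*t + 18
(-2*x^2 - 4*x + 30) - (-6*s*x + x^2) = 6*s*x - 3*x^2 - 4*x + 30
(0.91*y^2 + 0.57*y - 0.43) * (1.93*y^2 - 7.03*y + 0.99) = 1.7563*y^4 - 5.2972*y^3 - 3.9361*y^2 + 3.5872*y - 0.4257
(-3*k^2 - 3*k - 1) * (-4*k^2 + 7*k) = 12*k^4 - 9*k^3 - 17*k^2 - 7*k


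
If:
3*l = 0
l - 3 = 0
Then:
No Solution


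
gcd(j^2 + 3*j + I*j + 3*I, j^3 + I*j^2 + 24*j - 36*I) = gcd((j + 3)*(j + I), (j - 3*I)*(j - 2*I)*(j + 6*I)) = 1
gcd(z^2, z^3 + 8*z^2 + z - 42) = 1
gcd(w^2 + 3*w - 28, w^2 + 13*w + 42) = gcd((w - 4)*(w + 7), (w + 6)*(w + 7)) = w + 7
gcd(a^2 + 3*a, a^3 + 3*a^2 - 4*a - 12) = a + 3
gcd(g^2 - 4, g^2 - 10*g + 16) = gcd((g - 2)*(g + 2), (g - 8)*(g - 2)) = g - 2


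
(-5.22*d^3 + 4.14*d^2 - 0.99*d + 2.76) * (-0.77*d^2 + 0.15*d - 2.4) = 4.0194*d^5 - 3.9708*d^4 + 13.9113*d^3 - 12.2097*d^2 + 2.79*d - 6.624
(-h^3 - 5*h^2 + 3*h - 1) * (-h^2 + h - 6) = h^5 + 4*h^4 - 2*h^3 + 34*h^2 - 19*h + 6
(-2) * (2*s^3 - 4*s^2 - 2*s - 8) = -4*s^3 + 8*s^2 + 4*s + 16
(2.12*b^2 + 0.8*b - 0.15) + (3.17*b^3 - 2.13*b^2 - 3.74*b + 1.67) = 3.17*b^3 - 0.00999999999999979*b^2 - 2.94*b + 1.52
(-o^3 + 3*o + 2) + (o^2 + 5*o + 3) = -o^3 + o^2 + 8*o + 5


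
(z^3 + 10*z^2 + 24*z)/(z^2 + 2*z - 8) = z*(z + 6)/(z - 2)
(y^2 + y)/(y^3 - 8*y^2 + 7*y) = (y + 1)/(y^2 - 8*y + 7)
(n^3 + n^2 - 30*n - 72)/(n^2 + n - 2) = (n^3 + n^2 - 30*n - 72)/(n^2 + n - 2)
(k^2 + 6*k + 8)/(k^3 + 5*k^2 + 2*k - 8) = 1/(k - 1)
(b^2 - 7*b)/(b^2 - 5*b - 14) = b/(b + 2)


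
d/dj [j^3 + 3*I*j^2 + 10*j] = 3*j^2 + 6*I*j + 10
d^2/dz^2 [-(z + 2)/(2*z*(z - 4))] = (-z^3 - 6*z^2 + 24*z - 32)/(z^3*(z^3 - 12*z^2 + 48*z - 64))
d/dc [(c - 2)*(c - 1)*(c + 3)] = 3*c^2 - 7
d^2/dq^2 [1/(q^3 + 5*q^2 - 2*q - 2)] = 2*(-(3*q + 5)*(q^3 + 5*q^2 - 2*q - 2) + (3*q^2 + 10*q - 2)^2)/(q^3 + 5*q^2 - 2*q - 2)^3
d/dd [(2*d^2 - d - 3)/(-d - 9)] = 2*(-d^2 - 18*d + 3)/(d^2 + 18*d + 81)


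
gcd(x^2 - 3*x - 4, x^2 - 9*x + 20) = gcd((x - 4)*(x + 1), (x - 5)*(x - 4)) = x - 4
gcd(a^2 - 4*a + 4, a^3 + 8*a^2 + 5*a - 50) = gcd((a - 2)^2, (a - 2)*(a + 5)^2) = a - 2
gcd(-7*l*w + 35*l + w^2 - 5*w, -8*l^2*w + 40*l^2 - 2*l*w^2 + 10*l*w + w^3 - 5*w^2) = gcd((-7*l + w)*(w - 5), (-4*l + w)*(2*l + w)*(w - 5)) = w - 5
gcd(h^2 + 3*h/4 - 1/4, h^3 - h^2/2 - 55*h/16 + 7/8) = h - 1/4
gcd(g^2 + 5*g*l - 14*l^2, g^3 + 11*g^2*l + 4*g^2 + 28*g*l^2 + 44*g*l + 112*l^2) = g + 7*l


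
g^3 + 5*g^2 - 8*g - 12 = (g - 2)*(g + 1)*(g + 6)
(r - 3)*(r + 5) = r^2 + 2*r - 15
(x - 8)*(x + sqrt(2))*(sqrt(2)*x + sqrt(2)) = sqrt(2)*x^3 - 7*sqrt(2)*x^2 + 2*x^2 - 14*x - 8*sqrt(2)*x - 16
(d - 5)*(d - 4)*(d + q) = d^3 + d^2*q - 9*d^2 - 9*d*q + 20*d + 20*q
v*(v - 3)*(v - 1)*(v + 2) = v^4 - 2*v^3 - 5*v^2 + 6*v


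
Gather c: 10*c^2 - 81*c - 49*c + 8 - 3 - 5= 10*c^2 - 130*c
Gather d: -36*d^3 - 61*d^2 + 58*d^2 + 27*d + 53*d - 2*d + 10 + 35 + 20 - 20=-36*d^3 - 3*d^2 + 78*d + 45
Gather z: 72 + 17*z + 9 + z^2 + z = z^2 + 18*z + 81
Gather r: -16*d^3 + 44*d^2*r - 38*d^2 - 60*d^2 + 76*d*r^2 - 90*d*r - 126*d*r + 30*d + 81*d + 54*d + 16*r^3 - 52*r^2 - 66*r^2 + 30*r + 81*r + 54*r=-16*d^3 - 98*d^2 + 165*d + 16*r^3 + r^2*(76*d - 118) + r*(44*d^2 - 216*d + 165)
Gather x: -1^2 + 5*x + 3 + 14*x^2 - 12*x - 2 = 14*x^2 - 7*x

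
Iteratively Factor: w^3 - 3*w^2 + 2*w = (w - 2)*(w^2 - w) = (w - 2)*(w - 1)*(w)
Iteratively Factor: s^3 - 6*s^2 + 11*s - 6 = (s - 3)*(s^2 - 3*s + 2) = (s - 3)*(s - 2)*(s - 1)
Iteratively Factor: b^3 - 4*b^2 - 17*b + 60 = (b + 4)*(b^2 - 8*b + 15) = (b - 5)*(b + 4)*(b - 3)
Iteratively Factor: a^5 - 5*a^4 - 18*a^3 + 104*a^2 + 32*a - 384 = (a - 4)*(a^4 - a^3 - 22*a^2 + 16*a + 96) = (a - 4)*(a + 2)*(a^3 - 3*a^2 - 16*a + 48) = (a - 4)^2*(a + 2)*(a^2 + a - 12) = (a - 4)^2*(a - 3)*(a + 2)*(a + 4)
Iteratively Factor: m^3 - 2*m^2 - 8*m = (m + 2)*(m^2 - 4*m) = (m - 4)*(m + 2)*(m)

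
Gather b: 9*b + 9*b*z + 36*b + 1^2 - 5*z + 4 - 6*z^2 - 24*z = b*(9*z + 45) - 6*z^2 - 29*z + 5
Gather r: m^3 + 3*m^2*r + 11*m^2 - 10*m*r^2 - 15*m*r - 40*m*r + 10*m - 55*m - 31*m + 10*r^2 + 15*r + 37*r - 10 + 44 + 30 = m^3 + 11*m^2 - 76*m + r^2*(10 - 10*m) + r*(3*m^2 - 55*m + 52) + 64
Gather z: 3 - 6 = -3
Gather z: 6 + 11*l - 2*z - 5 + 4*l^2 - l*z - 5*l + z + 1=4*l^2 + 6*l + z*(-l - 1) + 2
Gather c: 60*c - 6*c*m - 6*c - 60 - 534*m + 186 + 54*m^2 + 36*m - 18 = c*(54 - 6*m) + 54*m^2 - 498*m + 108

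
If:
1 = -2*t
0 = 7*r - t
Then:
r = -1/14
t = -1/2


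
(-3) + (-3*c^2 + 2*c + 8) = -3*c^2 + 2*c + 5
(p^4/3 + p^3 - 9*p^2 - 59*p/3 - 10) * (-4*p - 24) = -4*p^5/3 - 12*p^4 + 12*p^3 + 884*p^2/3 + 512*p + 240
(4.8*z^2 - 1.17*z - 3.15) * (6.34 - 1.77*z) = -8.496*z^3 + 32.5029*z^2 - 1.8423*z - 19.971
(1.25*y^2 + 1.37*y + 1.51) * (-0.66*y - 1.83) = -0.825*y^3 - 3.1917*y^2 - 3.5037*y - 2.7633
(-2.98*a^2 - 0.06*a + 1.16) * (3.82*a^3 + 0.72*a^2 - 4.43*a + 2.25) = -11.3836*a^5 - 2.3748*a^4 + 17.5894*a^3 - 5.604*a^2 - 5.2738*a + 2.61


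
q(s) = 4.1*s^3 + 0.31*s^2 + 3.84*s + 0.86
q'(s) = 12.3*s^2 + 0.62*s + 3.84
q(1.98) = 41.50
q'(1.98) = 53.29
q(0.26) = 1.95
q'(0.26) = 4.83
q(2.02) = 43.68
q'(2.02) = 55.28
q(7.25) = 1607.41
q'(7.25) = 654.85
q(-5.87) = -840.27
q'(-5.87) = 424.02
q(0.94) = 8.15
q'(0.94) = 15.29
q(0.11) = 1.29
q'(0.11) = 4.06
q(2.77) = 101.02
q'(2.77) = 99.93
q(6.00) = 920.66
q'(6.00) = 450.36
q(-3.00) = -118.57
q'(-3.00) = 112.68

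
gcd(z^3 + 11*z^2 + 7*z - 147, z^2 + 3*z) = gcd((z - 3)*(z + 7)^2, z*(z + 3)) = 1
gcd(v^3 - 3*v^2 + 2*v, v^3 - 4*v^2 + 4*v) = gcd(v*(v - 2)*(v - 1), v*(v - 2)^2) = v^2 - 2*v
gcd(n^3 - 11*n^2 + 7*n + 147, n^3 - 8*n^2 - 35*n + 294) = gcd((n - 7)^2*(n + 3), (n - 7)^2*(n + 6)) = n^2 - 14*n + 49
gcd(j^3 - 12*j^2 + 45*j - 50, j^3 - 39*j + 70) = j^2 - 7*j + 10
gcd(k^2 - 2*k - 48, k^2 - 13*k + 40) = k - 8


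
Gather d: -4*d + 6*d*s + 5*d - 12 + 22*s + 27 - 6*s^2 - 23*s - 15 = d*(6*s + 1) - 6*s^2 - s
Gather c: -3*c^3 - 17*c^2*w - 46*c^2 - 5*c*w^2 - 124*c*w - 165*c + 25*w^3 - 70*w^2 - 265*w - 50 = -3*c^3 + c^2*(-17*w - 46) + c*(-5*w^2 - 124*w - 165) + 25*w^3 - 70*w^2 - 265*w - 50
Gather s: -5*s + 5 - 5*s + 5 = 10 - 10*s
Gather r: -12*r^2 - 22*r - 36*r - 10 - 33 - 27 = -12*r^2 - 58*r - 70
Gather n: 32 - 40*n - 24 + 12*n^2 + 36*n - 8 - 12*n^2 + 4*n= 0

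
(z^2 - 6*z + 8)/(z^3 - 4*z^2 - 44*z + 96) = (z - 4)/(z^2 - 2*z - 48)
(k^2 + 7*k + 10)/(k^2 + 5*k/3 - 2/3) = 3*(k + 5)/(3*k - 1)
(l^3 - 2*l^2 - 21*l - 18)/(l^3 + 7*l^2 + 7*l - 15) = (l^2 - 5*l - 6)/(l^2 + 4*l - 5)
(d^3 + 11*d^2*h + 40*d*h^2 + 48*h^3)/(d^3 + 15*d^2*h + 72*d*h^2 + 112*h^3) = (d + 3*h)/(d + 7*h)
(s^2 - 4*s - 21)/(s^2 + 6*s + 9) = (s - 7)/(s + 3)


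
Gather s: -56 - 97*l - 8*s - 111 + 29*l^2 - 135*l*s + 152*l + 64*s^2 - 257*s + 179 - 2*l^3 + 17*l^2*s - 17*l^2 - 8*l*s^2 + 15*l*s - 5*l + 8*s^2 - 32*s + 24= -2*l^3 + 12*l^2 + 50*l + s^2*(72 - 8*l) + s*(17*l^2 - 120*l - 297) + 36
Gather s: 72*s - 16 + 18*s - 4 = 90*s - 20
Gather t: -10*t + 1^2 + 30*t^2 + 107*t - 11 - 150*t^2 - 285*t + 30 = -120*t^2 - 188*t + 20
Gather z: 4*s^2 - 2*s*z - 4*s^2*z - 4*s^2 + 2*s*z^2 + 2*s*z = -4*s^2*z + 2*s*z^2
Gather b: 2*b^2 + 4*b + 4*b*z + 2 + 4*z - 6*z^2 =2*b^2 + b*(4*z + 4) - 6*z^2 + 4*z + 2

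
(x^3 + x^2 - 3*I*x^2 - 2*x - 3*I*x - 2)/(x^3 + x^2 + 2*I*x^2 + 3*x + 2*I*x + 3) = (x - 2*I)/(x + 3*I)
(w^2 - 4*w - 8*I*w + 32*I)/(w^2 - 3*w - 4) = (w - 8*I)/(w + 1)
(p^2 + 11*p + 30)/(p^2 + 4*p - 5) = (p + 6)/(p - 1)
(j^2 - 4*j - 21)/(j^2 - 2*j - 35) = (j + 3)/(j + 5)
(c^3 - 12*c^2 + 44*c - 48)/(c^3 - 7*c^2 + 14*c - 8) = (c - 6)/(c - 1)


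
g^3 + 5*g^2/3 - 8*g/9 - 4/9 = (g - 2/3)*(g + 1/3)*(g + 2)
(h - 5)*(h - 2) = h^2 - 7*h + 10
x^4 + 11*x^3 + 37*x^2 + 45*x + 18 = (x + 1)^2*(x + 3)*(x + 6)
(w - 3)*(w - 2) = w^2 - 5*w + 6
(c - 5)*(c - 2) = c^2 - 7*c + 10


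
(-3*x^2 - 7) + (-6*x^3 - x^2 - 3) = -6*x^3 - 4*x^2 - 10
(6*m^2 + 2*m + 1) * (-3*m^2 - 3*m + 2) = -18*m^4 - 24*m^3 + 3*m^2 + m + 2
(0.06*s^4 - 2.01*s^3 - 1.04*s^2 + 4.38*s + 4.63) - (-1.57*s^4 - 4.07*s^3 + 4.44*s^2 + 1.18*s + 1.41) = 1.63*s^4 + 2.06*s^3 - 5.48*s^2 + 3.2*s + 3.22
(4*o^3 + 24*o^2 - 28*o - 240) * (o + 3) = 4*o^4 + 36*o^3 + 44*o^2 - 324*o - 720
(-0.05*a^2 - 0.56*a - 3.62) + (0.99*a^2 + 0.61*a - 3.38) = 0.94*a^2 + 0.0499999999999999*a - 7.0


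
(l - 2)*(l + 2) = l^2 - 4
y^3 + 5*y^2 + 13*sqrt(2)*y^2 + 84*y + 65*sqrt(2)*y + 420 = (y + 5)*(y + 6*sqrt(2))*(y + 7*sqrt(2))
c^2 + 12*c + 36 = (c + 6)^2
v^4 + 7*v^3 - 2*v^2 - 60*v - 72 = (v - 3)*(v + 2)^2*(v + 6)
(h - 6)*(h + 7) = h^2 + h - 42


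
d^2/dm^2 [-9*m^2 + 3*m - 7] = -18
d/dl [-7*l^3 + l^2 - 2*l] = -21*l^2 + 2*l - 2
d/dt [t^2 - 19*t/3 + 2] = 2*t - 19/3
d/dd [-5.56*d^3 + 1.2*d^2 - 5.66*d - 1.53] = -16.68*d^2 + 2.4*d - 5.66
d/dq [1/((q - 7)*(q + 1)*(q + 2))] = (-(q - 7)*(q + 1) - (q - 7)*(q + 2) - (q + 1)*(q + 2))/((q - 7)^2*(q + 1)^2*(q + 2)^2)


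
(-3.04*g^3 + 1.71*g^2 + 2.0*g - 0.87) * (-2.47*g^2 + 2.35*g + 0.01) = 7.5088*g^5 - 11.3677*g^4 - 0.9519*g^3 + 6.866*g^2 - 2.0245*g - 0.0087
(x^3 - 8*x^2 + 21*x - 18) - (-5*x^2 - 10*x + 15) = x^3 - 3*x^2 + 31*x - 33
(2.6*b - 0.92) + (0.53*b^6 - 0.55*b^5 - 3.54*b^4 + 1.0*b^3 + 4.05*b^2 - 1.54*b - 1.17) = 0.53*b^6 - 0.55*b^5 - 3.54*b^4 + 1.0*b^3 + 4.05*b^2 + 1.06*b - 2.09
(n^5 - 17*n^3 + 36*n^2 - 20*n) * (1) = n^5 - 17*n^3 + 36*n^2 - 20*n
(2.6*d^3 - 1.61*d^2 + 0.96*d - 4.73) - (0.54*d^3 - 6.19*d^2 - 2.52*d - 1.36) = 2.06*d^3 + 4.58*d^2 + 3.48*d - 3.37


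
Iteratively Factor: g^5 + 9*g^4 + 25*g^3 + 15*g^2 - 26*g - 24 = (g + 2)*(g^4 + 7*g^3 + 11*g^2 - 7*g - 12) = (g + 2)*(g + 3)*(g^3 + 4*g^2 - g - 4) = (g - 1)*(g + 2)*(g + 3)*(g^2 + 5*g + 4) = (g - 1)*(g + 2)*(g + 3)*(g + 4)*(g + 1)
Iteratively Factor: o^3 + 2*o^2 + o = (o)*(o^2 + 2*o + 1) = o*(o + 1)*(o + 1)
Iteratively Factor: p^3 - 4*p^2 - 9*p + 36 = (p + 3)*(p^2 - 7*p + 12) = (p - 3)*(p + 3)*(p - 4)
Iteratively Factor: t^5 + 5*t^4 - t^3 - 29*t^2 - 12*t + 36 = (t - 1)*(t^4 + 6*t^3 + 5*t^2 - 24*t - 36) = (t - 1)*(t + 3)*(t^3 + 3*t^2 - 4*t - 12) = (t - 1)*(t + 3)^2*(t^2 - 4) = (t - 2)*(t - 1)*(t + 3)^2*(t + 2)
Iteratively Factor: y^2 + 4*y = (y + 4)*(y)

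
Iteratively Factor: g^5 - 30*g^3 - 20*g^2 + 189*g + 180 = (g + 3)*(g^4 - 3*g^3 - 21*g^2 + 43*g + 60) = (g + 3)*(g + 4)*(g^3 - 7*g^2 + 7*g + 15) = (g - 3)*(g + 3)*(g + 4)*(g^2 - 4*g - 5) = (g - 3)*(g + 1)*(g + 3)*(g + 4)*(g - 5)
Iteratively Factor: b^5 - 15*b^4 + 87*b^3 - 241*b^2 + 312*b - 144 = (b - 3)*(b^4 - 12*b^3 + 51*b^2 - 88*b + 48) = (b - 4)*(b - 3)*(b^3 - 8*b^2 + 19*b - 12) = (b - 4)^2*(b - 3)*(b^2 - 4*b + 3) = (b - 4)^2*(b - 3)^2*(b - 1)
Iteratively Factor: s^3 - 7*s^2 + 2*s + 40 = (s + 2)*(s^2 - 9*s + 20) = (s - 4)*(s + 2)*(s - 5)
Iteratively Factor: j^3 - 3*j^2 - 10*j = (j - 5)*(j^2 + 2*j) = (j - 5)*(j + 2)*(j)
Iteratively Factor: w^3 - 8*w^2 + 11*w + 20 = (w - 5)*(w^2 - 3*w - 4) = (w - 5)*(w - 4)*(w + 1)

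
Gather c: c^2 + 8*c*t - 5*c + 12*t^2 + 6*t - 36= c^2 + c*(8*t - 5) + 12*t^2 + 6*t - 36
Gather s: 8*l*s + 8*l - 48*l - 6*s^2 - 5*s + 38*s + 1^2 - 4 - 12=-40*l - 6*s^2 + s*(8*l + 33) - 15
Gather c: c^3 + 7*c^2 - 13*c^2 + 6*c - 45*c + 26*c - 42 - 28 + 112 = c^3 - 6*c^2 - 13*c + 42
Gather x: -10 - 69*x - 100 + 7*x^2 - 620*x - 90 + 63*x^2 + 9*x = 70*x^2 - 680*x - 200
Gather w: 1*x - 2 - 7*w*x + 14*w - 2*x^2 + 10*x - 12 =w*(14 - 7*x) - 2*x^2 + 11*x - 14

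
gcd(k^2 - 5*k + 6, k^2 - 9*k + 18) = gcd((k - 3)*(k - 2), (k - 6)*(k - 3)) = k - 3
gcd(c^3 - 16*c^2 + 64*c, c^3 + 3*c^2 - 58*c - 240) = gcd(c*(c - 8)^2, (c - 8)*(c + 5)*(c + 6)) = c - 8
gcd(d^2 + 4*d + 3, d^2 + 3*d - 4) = 1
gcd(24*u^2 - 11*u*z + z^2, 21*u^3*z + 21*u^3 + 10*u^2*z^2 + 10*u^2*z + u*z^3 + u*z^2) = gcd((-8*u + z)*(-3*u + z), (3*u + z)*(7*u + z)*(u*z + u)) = 1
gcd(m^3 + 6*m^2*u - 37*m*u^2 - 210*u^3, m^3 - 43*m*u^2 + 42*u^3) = -m^2 - m*u + 42*u^2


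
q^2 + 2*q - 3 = (q - 1)*(q + 3)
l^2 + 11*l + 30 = (l + 5)*(l + 6)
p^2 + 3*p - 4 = (p - 1)*(p + 4)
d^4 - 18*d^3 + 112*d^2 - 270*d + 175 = (d - 7)*(d - 5)^2*(d - 1)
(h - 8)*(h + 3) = h^2 - 5*h - 24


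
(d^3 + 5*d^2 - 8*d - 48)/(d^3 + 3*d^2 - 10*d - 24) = (d + 4)/(d + 2)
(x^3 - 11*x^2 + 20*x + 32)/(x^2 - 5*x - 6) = (x^2 - 12*x + 32)/(x - 6)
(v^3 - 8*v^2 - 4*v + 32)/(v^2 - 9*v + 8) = (v^2 - 4)/(v - 1)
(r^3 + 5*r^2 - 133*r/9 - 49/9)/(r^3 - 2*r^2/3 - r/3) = (3*r^2 + 14*r - 49)/(3*r*(r - 1))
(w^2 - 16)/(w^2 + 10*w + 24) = (w - 4)/(w + 6)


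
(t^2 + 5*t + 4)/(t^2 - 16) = (t + 1)/(t - 4)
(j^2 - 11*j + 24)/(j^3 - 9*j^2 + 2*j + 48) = 1/(j + 2)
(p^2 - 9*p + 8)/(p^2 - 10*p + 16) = (p - 1)/(p - 2)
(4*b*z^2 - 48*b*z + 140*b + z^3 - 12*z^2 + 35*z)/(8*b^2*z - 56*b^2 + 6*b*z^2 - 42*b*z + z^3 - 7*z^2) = (z - 5)/(2*b + z)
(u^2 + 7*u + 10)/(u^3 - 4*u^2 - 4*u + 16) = (u + 5)/(u^2 - 6*u + 8)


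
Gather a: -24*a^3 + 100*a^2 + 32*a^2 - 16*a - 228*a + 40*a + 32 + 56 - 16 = -24*a^3 + 132*a^2 - 204*a + 72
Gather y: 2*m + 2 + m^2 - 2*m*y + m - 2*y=m^2 + 3*m + y*(-2*m - 2) + 2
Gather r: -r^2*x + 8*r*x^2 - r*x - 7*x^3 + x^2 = -r^2*x + r*(8*x^2 - x) - 7*x^3 + x^2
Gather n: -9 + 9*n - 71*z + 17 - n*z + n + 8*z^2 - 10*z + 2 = n*(10 - z) + 8*z^2 - 81*z + 10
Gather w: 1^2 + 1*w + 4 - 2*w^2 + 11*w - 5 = -2*w^2 + 12*w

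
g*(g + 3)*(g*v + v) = g^3*v + 4*g^2*v + 3*g*v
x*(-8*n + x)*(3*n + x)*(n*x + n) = -24*n^3*x^2 - 24*n^3*x - 5*n^2*x^3 - 5*n^2*x^2 + n*x^4 + n*x^3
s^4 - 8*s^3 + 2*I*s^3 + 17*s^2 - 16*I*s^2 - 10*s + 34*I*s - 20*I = (s - 5)*(s - 2)*(s - 1)*(s + 2*I)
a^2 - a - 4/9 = (a - 4/3)*(a + 1/3)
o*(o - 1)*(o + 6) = o^3 + 5*o^2 - 6*o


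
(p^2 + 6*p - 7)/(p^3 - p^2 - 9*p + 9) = (p + 7)/(p^2 - 9)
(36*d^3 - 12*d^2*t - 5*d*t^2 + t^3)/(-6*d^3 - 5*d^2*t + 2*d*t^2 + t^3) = (-6*d + t)/(d + t)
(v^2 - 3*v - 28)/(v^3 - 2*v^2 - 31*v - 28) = 1/(v + 1)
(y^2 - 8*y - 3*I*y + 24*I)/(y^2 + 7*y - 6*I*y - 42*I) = (y^2 - y*(8 + 3*I) + 24*I)/(y^2 + y*(7 - 6*I) - 42*I)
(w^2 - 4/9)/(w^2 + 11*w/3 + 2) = (w - 2/3)/(w + 3)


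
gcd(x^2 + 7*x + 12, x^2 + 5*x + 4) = x + 4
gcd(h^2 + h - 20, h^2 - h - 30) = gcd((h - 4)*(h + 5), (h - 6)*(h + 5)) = h + 5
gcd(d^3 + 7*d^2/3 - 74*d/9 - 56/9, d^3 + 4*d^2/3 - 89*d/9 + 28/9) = d^2 + 5*d/3 - 28/3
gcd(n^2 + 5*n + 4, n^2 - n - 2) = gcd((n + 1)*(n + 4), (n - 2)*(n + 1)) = n + 1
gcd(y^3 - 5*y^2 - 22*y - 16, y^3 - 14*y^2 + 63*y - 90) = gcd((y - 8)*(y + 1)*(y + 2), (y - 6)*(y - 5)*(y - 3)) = 1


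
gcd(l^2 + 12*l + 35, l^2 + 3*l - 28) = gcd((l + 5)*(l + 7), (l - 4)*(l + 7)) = l + 7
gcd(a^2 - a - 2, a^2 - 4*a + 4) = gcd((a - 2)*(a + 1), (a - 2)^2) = a - 2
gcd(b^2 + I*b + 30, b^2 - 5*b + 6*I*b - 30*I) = b + 6*I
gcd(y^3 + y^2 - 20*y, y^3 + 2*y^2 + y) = y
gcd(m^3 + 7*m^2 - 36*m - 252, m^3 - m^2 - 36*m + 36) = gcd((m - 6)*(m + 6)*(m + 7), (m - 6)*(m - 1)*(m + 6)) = m^2 - 36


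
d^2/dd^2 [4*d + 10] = 0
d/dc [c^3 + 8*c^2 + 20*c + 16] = 3*c^2 + 16*c + 20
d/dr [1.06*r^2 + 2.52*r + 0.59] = 2.12*r + 2.52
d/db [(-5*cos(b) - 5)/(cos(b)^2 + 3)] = 5*(sin(b)^2 - 2*cos(b) + 2)*sin(b)/(cos(b)^2 + 3)^2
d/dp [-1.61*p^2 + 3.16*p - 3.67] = 3.16 - 3.22*p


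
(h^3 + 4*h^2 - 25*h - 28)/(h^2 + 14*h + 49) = (h^2 - 3*h - 4)/(h + 7)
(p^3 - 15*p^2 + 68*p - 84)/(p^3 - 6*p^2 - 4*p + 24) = (p - 7)/(p + 2)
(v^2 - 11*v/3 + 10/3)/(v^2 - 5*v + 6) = (v - 5/3)/(v - 3)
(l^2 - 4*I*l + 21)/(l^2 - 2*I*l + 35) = (l + 3*I)/(l + 5*I)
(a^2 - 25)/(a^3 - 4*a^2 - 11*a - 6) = (25 - a^2)/(-a^3 + 4*a^2 + 11*a + 6)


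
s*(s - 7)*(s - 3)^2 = s^4 - 13*s^3 + 51*s^2 - 63*s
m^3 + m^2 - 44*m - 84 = (m - 7)*(m + 2)*(m + 6)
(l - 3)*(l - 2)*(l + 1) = l^3 - 4*l^2 + l + 6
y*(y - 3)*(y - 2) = y^3 - 5*y^2 + 6*y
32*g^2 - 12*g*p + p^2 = (-8*g + p)*(-4*g + p)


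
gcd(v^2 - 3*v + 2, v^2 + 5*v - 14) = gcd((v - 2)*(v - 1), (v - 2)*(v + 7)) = v - 2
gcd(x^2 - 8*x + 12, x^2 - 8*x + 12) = x^2 - 8*x + 12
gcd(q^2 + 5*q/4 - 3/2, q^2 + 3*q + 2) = q + 2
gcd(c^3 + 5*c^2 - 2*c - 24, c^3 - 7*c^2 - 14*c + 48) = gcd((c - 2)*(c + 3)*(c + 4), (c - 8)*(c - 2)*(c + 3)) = c^2 + c - 6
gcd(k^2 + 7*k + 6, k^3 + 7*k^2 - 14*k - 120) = k + 6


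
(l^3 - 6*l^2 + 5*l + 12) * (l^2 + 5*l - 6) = l^5 - l^4 - 31*l^3 + 73*l^2 + 30*l - 72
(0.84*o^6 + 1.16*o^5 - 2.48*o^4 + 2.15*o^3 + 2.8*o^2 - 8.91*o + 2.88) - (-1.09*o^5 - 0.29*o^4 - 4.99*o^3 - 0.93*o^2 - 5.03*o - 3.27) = 0.84*o^6 + 2.25*o^5 - 2.19*o^4 + 7.14*o^3 + 3.73*o^2 - 3.88*o + 6.15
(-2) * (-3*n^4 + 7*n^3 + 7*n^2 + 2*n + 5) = 6*n^4 - 14*n^3 - 14*n^2 - 4*n - 10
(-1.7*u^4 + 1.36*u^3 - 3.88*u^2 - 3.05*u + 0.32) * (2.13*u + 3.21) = -3.621*u^5 - 2.5602*u^4 - 3.8988*u^3 - 18.9513*u^2 - 9.1089*u + 1.0272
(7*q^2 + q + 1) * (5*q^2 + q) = 35*q^4 + 12*q^3 + 6*q^2 + q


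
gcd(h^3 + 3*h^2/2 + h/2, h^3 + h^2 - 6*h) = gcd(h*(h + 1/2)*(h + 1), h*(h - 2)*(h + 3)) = h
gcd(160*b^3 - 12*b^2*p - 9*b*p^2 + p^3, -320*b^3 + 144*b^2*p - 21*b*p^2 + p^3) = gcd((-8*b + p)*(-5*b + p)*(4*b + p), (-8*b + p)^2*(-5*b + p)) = 40*b^2 - 13*b*p + p^2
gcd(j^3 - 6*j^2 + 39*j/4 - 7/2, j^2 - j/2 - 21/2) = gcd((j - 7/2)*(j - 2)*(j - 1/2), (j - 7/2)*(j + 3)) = j - 7/2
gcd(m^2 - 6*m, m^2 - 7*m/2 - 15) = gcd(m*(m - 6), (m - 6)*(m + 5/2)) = m - 6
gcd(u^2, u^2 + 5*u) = u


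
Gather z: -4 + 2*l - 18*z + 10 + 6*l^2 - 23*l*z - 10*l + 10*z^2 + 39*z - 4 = 6*l^2 - 8*l + 10*z^2 + z*(21 - 23*l) + 2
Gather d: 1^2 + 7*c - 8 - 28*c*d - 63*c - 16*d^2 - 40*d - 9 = -56*c - 16*d^2 + d*(-28*c - 40) - 16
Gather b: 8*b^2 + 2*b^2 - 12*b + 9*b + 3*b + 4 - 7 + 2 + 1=10*b^2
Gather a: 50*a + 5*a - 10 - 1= 55*a - 11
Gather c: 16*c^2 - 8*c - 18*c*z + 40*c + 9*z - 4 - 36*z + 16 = 16*c^2 + c*(32 - 18*z) - 27*z + 12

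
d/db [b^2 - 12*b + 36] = 2*b - 12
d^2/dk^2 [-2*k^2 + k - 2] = -4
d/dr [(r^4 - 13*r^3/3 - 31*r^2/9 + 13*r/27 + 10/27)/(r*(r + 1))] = 2*(27*r^5 - 18*r^4 - 117*r^3 - 53*r^2 - 10*r - 5)/(27*r^2*(r^2 + 2*r + 1))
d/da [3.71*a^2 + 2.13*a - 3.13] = 7.42*a + 2.13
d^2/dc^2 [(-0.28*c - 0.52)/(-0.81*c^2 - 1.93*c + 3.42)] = ((0.28*c + 0.52)*(1.62*c + 1.93)*(3.24*c + 3.86) - (1.3608*c + 1.9232)*(0.81*c^2 + 1.93*c - 3.42))/(0.81*c^2 + 1.93*c - 3.42)^3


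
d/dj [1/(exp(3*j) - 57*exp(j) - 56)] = 3*(19 - exp(2*j))*exp(j)/(-exp(3*j) + 57*exp(j) + 56)^2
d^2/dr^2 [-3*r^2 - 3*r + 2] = -6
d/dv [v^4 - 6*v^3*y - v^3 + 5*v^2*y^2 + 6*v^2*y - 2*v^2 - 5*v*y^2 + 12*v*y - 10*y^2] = 4*v^3 - 18*v^2*y - 3*v^2 + 10*v*y^2 + 12*v*y - 4*v - 5*y^2 + 12*y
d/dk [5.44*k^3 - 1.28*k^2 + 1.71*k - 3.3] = 16.32*k^2 - 2.56*k + 1.71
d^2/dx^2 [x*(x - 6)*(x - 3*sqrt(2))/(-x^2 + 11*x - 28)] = 6*(-9*x^3 + 5*sqrt(2)*x^3 - 84*sqrt(2)*x^2 + 140*x^2 - 784*x + 504*sqrt(2)*x - 1064*sqrt(2) + 1568)/(x^6 - 33*x^5 + 447*x^4 - 3179*x^3 + 12516*x^2 - 25872*x + 21952)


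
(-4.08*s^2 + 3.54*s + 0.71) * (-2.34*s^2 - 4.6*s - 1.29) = 9.5472*s^4 + 10.4844*s^3 - 12.6822*s^2 - 7.8326*s - 0.9159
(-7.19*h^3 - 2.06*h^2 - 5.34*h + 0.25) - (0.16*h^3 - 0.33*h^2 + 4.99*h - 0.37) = -7.35*h^3 - 1.73*h^2 - 10.33*h + 0.62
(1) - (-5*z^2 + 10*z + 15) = 5*z^2 - 10*z - 14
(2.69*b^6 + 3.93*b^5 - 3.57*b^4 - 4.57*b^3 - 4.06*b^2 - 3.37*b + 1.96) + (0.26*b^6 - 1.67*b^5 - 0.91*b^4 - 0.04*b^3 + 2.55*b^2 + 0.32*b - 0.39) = 2.95*b^6 + 2.26*b^5 - 4.48*b^4 - 4.61*b^3 - 1.51*b^2 - 3.05*b + 1.57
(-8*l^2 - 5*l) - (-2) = -8*l^2 - 5*l + 2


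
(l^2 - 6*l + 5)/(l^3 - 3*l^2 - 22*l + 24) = (l - 5)/(l^2 - 2*l - 24)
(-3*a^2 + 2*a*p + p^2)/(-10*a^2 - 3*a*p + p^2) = (3*a^2 - 2*a*p - p^2)/(10*a^2 + 3*a*p - p^2)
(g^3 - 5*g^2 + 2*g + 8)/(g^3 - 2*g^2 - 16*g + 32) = (g + 1)/(g + 4)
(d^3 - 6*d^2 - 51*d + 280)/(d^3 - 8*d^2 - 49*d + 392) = (d - 5)/(d - 7)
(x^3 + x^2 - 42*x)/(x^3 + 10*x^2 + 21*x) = (x - 6)/(x + 3)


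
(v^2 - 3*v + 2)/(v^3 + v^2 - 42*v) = (v^2 - 3*v + 2)/(v*(v^2 + v - 42))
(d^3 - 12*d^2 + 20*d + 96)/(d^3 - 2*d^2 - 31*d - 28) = (-d^3 + 12*d^2 - 20*d - 96)/(-d^3 + 2*d^2 + 31*d + 28)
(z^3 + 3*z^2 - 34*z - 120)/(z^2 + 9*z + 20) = z - 6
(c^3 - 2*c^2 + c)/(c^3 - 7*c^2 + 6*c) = (c - 1)/(c - 6)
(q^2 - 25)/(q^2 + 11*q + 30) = (q - 5)/(q + 6)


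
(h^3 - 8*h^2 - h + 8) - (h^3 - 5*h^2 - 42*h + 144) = -3*h^2 + 41*h - 136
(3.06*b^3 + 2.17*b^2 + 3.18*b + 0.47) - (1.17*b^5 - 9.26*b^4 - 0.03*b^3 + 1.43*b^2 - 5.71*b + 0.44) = -1.17*b^5 + 9.26*b^4 + 3.09*b^3 + 0.74*b^2 + 8.89*b + 0.03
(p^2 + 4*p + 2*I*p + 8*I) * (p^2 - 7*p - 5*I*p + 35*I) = p^4 - 3*p^3 - 3*I*p^3 - 18*p^2 + 9*I*p^2 - 30*p + 84*I*p - 280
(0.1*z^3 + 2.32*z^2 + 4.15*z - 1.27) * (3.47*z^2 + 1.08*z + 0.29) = 0.347*z^5 + 8.1584*z^4 + 16.9351*z^3 + 0.7479*z^2 - 0.1681*z - 0.3683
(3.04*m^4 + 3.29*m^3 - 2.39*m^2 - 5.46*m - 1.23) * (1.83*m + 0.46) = 5.5632*m^5 + 7.4191*m^4 - 2.8603*m^3 - 11.0912*m^2 - 4.7625*m - 0.5658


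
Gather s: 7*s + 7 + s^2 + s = s^2 + 8*s + 7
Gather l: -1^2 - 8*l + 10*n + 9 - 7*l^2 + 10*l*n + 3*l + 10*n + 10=-7*l^2 + l*(10*n - 5) + 20*n + 18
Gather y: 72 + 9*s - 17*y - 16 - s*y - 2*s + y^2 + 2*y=7*s + y^2 + y*(-s - 15) + 56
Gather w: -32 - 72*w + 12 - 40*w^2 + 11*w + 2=-40*w^2 - 61*w - 18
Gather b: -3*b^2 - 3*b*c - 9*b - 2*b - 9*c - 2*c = -3*b^2 + b*(-3*c - 11) - 11*c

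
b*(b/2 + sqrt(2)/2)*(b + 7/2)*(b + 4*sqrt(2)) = b^4/2 + 7*b^3/4 + 5*sqrt(2)*b^3/2 + 4*b^2 + 35*sqrt(2)*b^2/4 + 14*b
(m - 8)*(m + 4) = m^2 - 4*m - 32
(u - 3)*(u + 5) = u^2 + 2*u - 15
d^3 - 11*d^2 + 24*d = d*(d - 8)*(d - 3)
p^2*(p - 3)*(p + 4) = p^4 + p^3 - 12*p^2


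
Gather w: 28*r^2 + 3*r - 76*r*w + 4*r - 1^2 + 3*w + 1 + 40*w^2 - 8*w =28*r^2 + 7*r + 40*w^2 + w*(-76*r - 5)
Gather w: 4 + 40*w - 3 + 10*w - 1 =50*w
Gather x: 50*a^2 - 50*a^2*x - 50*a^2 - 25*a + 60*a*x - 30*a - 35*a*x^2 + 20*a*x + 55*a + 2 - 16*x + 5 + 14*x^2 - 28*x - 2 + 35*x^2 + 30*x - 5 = x^2*(49 - 35*a) + x*(-50*a^2 + 80*a - 14)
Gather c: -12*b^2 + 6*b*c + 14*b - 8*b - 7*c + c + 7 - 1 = -12*b^2 + 6*b + c*(6*b - 6) + 6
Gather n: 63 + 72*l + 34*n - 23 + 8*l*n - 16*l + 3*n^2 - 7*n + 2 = 56*l + 3*n^2 + n*(8*l + 27) + 42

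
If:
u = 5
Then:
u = 5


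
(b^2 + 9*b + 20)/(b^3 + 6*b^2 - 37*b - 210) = (b + 4)/(b^2 + b - 42)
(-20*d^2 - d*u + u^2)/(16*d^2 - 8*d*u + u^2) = (-20*d^2 - d*u + u^2)/(16*d^2 - 8*d*u + u^2)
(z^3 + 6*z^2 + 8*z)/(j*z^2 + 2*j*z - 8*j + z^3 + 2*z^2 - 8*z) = z*(z + 2)/(j*z - 2*j + z^2 - 2*z)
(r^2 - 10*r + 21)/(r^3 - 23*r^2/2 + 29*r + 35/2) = 2*(r - 3)/(2*r^2 - 9*r - 5)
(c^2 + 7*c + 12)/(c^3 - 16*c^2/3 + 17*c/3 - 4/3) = 3*(c^2 + 7*c + 12)/(3*c^3 - 16*c^2 + 17*c - 4)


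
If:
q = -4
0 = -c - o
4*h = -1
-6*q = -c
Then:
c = -24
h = -1/4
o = 24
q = -4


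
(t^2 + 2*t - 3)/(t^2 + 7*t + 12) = (t - 1)/(t + 4)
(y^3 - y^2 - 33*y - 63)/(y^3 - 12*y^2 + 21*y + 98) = (y^2 + 6*y + 9)/(y^2 - 5*y - 14)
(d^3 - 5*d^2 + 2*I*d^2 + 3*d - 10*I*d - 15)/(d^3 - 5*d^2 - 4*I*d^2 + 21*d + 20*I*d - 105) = (d - I)/(d - 7*I)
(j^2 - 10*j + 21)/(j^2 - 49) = (j - 3)/(j + 7)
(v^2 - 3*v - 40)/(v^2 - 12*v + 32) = (v + 5)/(v - 4)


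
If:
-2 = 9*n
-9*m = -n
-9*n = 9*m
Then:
No Solution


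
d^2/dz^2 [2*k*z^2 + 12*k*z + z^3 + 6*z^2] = 4*k + 6*z + 12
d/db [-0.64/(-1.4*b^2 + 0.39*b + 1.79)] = (0.2496 - 1.792*b)/(-1.4*b^2 + 0.39*b + 1.79)^2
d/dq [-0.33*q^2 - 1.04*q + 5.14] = -0.66*q - 1.04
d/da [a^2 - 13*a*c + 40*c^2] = 2*a - 13*c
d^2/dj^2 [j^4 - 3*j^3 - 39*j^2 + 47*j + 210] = 12*j^2 - 18*j - 78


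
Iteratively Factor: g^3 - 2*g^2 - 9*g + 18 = (g - 2)*(g^2 - 9) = (g - 3)*(g - 2)*(g + 3)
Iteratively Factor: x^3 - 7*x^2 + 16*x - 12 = (x - 2)*(x^2 - 5*x + 6) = (x - 3)*(x - 2)*(x - 2)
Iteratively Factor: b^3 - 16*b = (b - 4)*(b^2 + 4*b) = b*(b - 4)*(b + 4)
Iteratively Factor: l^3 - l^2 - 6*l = (l + 2)*(l^2 - 3*l) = l*(l + 2)*(l - 3)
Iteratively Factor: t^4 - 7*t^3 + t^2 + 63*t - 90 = (t - 5)*(t^3 - 2*t^2 - 9*t + 18) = (t - 5)*(t + 3)*(t^2 - 5*t + 6) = (t - 5)*(t - 2)*(t + 3)*(t - 3)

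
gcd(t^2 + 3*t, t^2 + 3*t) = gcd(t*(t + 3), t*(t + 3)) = t^2 + 3*t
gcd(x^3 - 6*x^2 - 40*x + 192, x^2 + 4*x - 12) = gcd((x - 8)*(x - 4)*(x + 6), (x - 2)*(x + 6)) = x + 6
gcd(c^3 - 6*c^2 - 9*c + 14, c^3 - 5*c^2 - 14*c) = c^2 - 5*c - 14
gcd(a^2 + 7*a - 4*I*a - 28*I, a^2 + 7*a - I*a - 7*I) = a + 7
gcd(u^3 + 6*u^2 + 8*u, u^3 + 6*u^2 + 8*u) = u^3 + 6*u^2 + 8*u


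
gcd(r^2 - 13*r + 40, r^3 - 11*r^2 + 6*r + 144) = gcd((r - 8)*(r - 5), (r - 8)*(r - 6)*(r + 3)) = r - 8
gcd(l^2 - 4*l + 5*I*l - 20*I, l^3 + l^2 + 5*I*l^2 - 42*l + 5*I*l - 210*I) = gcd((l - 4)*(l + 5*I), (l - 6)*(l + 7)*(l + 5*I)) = l + 5*I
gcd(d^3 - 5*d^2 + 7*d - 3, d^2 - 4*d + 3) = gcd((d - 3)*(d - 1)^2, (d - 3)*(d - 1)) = d^2 - 4*d + 3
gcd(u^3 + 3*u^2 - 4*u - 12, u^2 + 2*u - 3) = u + 3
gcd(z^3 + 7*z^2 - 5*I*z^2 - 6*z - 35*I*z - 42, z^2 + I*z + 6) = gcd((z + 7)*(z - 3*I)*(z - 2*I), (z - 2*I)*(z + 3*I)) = z - 2*I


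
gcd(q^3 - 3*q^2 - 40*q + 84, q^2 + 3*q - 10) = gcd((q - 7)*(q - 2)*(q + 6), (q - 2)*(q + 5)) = q - 2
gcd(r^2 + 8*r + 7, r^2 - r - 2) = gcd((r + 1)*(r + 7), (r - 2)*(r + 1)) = r + 1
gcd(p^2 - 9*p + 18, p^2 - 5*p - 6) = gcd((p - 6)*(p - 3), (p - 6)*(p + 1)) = p - 6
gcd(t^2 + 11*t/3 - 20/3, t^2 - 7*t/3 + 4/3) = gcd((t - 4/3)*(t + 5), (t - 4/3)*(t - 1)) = t - 4/3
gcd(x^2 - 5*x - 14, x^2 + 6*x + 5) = 1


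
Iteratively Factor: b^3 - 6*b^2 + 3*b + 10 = (b + 1)*(b^2 - 7*b + 10) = (b - 5)*(b + 1)*(b - 2)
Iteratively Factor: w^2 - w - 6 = (w + 2)*(w - 3)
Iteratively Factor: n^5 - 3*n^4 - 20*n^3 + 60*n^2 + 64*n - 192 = (n - 3)*(n^4 - 20*n^2 + 64) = (n - 4)*(n - 3)*(n^3 + 4*n^2 - 4*n - 16) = (n - 4)*(n - 3)*(n + 2)*(n^2 + 2*n - 8) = (n - 4)*(n - 3)*(n + 2)*(n + 4)*(n - 2)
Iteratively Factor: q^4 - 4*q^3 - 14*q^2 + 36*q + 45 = (q - 3)*(q^3 - q^2 - 17*q - 15) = (q - 3)*(q + 3)*(q^2 - 4*q - 5) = (q - 5)*(q - 3)*(q + 3)*(q + 1)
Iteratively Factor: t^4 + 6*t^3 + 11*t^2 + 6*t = (t + 1)*(t^3 + 5*t^2 + 6*t) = (t + 1)*(t + 2)*(t^2 + 3*t) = (t + 1)*(t + 2)*(t + 3)*(t)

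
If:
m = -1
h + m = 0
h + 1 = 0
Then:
No Solution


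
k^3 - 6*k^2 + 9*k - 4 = (k - 4)*(k - 1)^2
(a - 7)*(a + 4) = a^2 - 3*a - 28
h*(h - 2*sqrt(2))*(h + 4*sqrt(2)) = h^3 + 2*sqrt(2)*h^2 - 16*h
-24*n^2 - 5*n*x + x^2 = (-8*n + x)*(3*n + x)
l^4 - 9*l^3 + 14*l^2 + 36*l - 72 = (l - 6)*(l - 3)*(l - 2)*(l + 2)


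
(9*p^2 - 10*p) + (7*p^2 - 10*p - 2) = 16*p^2 - 20*p - 2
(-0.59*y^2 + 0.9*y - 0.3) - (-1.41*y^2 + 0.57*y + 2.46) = 0.82*y^2 + 0.33*y - 2.76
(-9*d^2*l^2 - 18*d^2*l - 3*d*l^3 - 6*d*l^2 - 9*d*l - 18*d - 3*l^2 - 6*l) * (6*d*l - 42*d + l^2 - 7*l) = -54*d^3*l^3 + 270*d^3*l^2 + 756*d^3*l - 27*d^2*l^4 + 135*d^2*l^3 + 324*d^2*l^2 + 270*d^2*l + 756*d^2 - 3*d*l^5 + 15*d*l^4 + 15*d*l^3 + 135*d*l^2 + 378*d*l - 3*l^4 + 15*l^3 + 42*l^2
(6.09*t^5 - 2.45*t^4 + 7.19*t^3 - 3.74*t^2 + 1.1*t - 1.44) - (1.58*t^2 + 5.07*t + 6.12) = 6.09*t^5 - 2.45*t^4 + 7.19*t^3 - 5.32*t^2 - 3.97*t - 7.56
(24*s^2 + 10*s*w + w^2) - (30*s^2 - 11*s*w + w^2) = -6*s^2 + 21*s*w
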